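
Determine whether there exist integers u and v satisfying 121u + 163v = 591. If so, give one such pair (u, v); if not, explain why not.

121 and 163 are coprime, so 121u + 163v ranges over all of ℤ.
Dividing repeatedly: 163 = 1·121 + 42, 121 = 2·42 + 37, 42 = 1·37 + 5, 37 = 7·5 + 2, 5 = 2·2 + 1, 2 = 2·1 + 0.
Back-substituting, 1 = 5 − 2·2 = 5 − 2·(37 − 7·5) = −2·37 + 15·5 = −2·37 + 15·(42 − 1·37) = 15·42 − 17·37 = 15·42 − 17·(121 − 2·42) = −17·121 + 49·42 = −17·121 + 49·(163 − 1·121) = 49·163 − 66·121; that is, 121·(-66) + 163·49 = 1.
Times 591: 121·(-39006) + 163·28959 = 591, so (-39006, 28959) solves it.
The general solution is u = -39006 + 163k, v = 28959 − 121k; taking k = 240 gives the smaller pair u = 114, v = -81.
Indeed 121·114 + 163·(-81) = 13794 − 13203 = 591.

u = 114, v = -81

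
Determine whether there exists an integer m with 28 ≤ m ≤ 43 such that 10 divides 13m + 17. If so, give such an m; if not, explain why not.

At m = 31 we get 13·31 + 17 = 420, and 420 = 10·42.

m = 31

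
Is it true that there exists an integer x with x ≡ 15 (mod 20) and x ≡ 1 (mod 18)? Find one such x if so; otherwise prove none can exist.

Here gcd(20, 18) = 2, and both 15 and 1 leave remainder 1 mod 2, so the system is consistent.
Step through x = 15, 15 + 20, 15 + 2·20, …: the values 15, 35, 55 reduce mod 18 to 15, 17, 1. The value 55 hits 1.
Check: 55 mod 20 = 15, 55 mod 18 = 1. ✓

x = 55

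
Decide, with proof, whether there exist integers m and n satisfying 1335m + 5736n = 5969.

No such integers exist.

Any value of 1335m + 5736n is a multiple of gcd(1335, 5736) = 3.
But 5969 = 3·1989 + 2, so 3 ∤ 5969.
Hence no integers m, n satisfy the equation.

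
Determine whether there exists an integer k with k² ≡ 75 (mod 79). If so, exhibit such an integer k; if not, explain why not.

79 is prime, so by Euler's criterion 75 is a square mod 79 iff 75^((79−1)/2) = 75^39 ≡ 1 (mod 79).
Squaring successively (mod 79): 75^2 = 5625 ≡ 16; 75^4 ≡ 16² = 256 ≡ 19; 75^8 ≡ 19² = 361 ≡ 45; 75^16 ≡ 45² = 2025 ≡ 50; 75^32 ≡ 50² = 2500 ≡ 51.
Since 39 = 32 + 4 + 2 + 1, 75^39 ≡ 51 · 19 · 16 · 75; multiplying out mod 79: 51·19 = 969 ≡ 21, then 21·16 = 336 ≡ 20, then 20·75 = 1500 ≡ 78. Thus 75^39 ≡ 78 ≡ −1 (mod 79).
The value −1 means 75 is a non-residue modulo 79, so k² ≡ 75 (mod 79) is impossible.

There is no such integer.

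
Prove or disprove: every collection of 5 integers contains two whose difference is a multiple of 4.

Yes.

Each integer lies in one of the 4 residue classes modulo 4.
With 5 integers and only 4 classes, the pigeonhole principle forces two of them, say a and b, into the same class.
Their difference a − b is then a multiple of 4.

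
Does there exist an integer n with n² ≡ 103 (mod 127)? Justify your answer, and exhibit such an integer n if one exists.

n = 105 works: 105² = 11025, and 11025 − 103 = 10922 = 86·127.

n = 105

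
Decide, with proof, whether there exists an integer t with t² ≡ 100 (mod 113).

t = 10

Take t = 10. Then 10² = 100, and since 0 ≤ 100 < 113 this is already reduced: 10² ≡ 100 (mod 113).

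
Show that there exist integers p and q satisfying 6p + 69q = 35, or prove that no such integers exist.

There are no such integers.

Any value of 6p + 69q is a multiple of gcd(6, 69) = 3.
But 35 = 3·11 + 2, so 3 ∤ 35.
Hence no integers p, q satisfy the equation.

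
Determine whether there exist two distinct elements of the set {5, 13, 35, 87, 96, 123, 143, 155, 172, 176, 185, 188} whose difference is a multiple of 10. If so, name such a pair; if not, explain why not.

5 and 35 are such a pair.

Reduce each element mod 10: 5↦5, 13↦3, 35↦5, 87↦7, 96↦6, 123↦3, 143↦3, 155↦5, 172↦2, 176↦6, 185↦5, 188↦8. The residue 5 repeats (at 5 and 35), and 35 − 5 = 30 = 3·10.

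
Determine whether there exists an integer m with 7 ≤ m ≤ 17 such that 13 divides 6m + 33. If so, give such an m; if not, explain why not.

m = 14 works, since 6·14 + 33 = 117 = 9·13.

m = 14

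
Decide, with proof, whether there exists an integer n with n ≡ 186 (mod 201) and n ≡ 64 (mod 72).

No, no such integer exists.

gcd(201, 72) = 3. If n ≡ 186 (mod 201) and n ≡ 64 (mod 72), then n ≡ 186 (mod 3) and n ≡ 64 (mod 3).
But 186 mod 3 = 0 while 64 mod 3 = 1, a contradiction.
Therefore no such n exists.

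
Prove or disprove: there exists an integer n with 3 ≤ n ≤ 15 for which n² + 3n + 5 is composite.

At n = 15: 15² + 3·15 + 5 = 275 = 5·55, which is composite.

n = 15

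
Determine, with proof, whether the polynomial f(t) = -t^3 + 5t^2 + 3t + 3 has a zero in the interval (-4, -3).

No such root exists.

f(-4) = 135 and f(-3) = 66, both positive, so a sign-change argument is unavailable; we show f keeps this sign on the whole interval.
Shift to the endpoint -3: with t = -3 − u (0 < u < 1), one computes f(-3 − u) = u^3 + 14u^2 + 54u + 66.
All 4 nonzero coefficients of this polynomial in u are positive; hence for u > 0 the value is a sum of positive terms (the constant 66 among them).
Therefore f(t) > 0 throughout (-4, -3), and f has no zero there.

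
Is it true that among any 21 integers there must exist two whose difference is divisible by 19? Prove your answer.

Partition the integers by their residue mod 19; there are 19 classes.
Since 21 > 19, two of the 21 integers must share a residue class by the pigeonhole principle; call them a and b.
Equal remainders mean a − b ≡ 0 (mod 19), so 19 divides their difference.

True.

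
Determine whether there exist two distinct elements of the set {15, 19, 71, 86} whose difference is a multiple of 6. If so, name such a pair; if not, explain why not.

Two integers differ by a multiple of 6 exactly when they have the same residue mod 6. The residues are 15↦3, 19↦1, 71↦5, 86↦2.
All 4 residues are distinct, so no two elements differ by a multiple of 6.

No such pair exists.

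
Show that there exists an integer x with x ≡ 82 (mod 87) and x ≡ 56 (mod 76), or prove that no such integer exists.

Since 87 and 76 share no common factor, CRT says the pair of congruences has a solution (unique mod 6612).
Write x = 82 + 87t and require 82 + 87t ≡ 56 (mod 76), i.e. 87t ≡ 50 (mod 76).
87 ≡ 11 (mod 76), so this reads 11t ≡ 50 (mod 76). To invert 11 modulo 76: 76 = 6·11 + 10, 11 = 1·10 + 1, 10 = 10·1 + 0, and unwinding, 1 = 11 − 1·10 = 11 − (76 − 6·11) = −76 + 7·11. Thus 11⁻¹ ≡ 7 (mod 76).
Multiplying by 7: t ≡ 7·50 = 350 ≡ 46 (mod 76).
Taking t = 46 gives x = 82 + 87·46 = 4084.
Verify: 4084 = 46·87 + 82 and 4084 = 53·76 + 56. ✓

x = 4084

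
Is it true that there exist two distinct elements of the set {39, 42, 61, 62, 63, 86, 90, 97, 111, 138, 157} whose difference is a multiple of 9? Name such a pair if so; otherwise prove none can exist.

39 and 111 are such a pair.

Reduce each element mod 9: 39↦3, 42↦6, 61↦7, 62↦8, 63↦0, 86↦5, 90↦0, 97↦7, 111↦3, 138↦3, 157↦4. The residue 3 repeats (at 39 and 111), and 111 − 39 = 72 = 8·9.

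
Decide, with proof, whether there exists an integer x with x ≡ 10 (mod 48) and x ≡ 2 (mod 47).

x = 1882

The moduli 48 and 47 are coprime, so by the Chinese Remainder Theorem a unique solution modulo 2256 exists.
Write x = 10 + 48t and require 10 + 48t ≡ 2 (mod 47), i.e. 48t ≡ 39 (mod 47).
48 ≡ 1 (mod 47), so this reads 1t ≡ 39 (mod 47). So t ≡ 39 (mod 47).
Taking t = 39 gives x = 10 + 48·39 = 1882.
Check: 1882 mod 48 = 10, 1882 mod 47 = 2. ✓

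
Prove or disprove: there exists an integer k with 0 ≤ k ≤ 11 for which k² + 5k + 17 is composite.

At k = 8: 8² + 5·8 + 17 = 121 = 11·11, which is composite.

k = 8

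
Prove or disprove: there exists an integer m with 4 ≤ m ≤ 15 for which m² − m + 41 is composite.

The values for m = 4, 5, …, 15 are 53, 61, 71, 83, 97, 113, 131, 151, 173, 197, 223, 251, and each of these is prime.
So no value in the range makes the expression composite.

No such integer m in that range exists.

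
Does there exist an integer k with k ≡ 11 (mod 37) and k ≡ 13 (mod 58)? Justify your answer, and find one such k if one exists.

Since 37 and 58 share no common factor, CRT says the pair of congruences has a solution (unique mod 2146).
Any solution of the first congruence is k = 11 + 37t; substituting into the second, 37t ≡ 13 − 11 ≡ 2 (mod 58).
Since 37·11 = 407 = 7·58 + 1, the inverse of 37 mod 58 is 11.
Therefore t ≡ 11·2 = 22 (mod 58).
Taking t = 22 gives k = 11 + 37·22 = 825.
Indeed 825 ≡ 11 (mod 37) and 825 ≡ 13 (mod 58).

k = 825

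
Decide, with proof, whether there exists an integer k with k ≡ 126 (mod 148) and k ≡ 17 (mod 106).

There is no such integer.

gcd(148, 106) = 2. If k ≡ 126 (mod 148) and k ≡ 17 (mod 106), then k ≡ 126 (mod 2) and k ≡ 17 (mod 2).
These are incompatible: 126 − 17 = 109 is not divisible by 2.
Therefore no such k exists.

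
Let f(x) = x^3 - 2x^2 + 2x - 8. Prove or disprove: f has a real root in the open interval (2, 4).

Such a root exists.

f(2) = -4 and f(4) = 32, which have opposite signs.
Since f is a polynomial it is continuous on [2, 4].
By the Intermediate Value Theorem f must vanish at some point of (2, 4).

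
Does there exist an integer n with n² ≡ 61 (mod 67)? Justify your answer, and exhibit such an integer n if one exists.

No such integer exists.

67 is prime, so by Euler's criterion 61 is a square mod 67 iff 61^((67−1)/2) = 61^33 ≡ 1 (mod 67).
Squaring successively (mod 67): 61^2 = 3721 ≡ 36; 61^4 ≡ 36² = 1296 ≡ 23; 61^8 ≡ 23² = 529 ≡ 60; 61^16 ≡ 60² = 3600 ≡ 49; 61^32 ≡ 49² = 2401 ≡ 56.
Since 33 = 32 + 1, 61^33 ≡ 56 · 61; multiplying out mod 67: 56·61 = 3416 ≡ 66. Thus 61^33 ≡ 66 ≡ −1 (mod 67).
The value −1 means 61 is a non-residue modulo 67, so n² ≡ 61 (mod 67) is impossible.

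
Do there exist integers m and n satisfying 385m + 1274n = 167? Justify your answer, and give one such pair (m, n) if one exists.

gcd(385, 1274) = 7, so every integer of the form 385m + 1274n is a multiple of 7.
But 167 is not a multiple of 7 (it leaves remainder 6).
Therefore 385m + 1274n = 167 has no solution in integers.

No such integers exist.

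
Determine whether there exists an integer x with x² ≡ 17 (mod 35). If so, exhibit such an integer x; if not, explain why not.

No, no such integer exists.

Work modulo the divisor 5 of 35. If x² ≡ 17 (mod 35) then x² ≡ 2 (mod 5).
Computing x² mod 5 for x = 0, 1, …, 2 (enough, by the symmetry x ↦ 5 − x) gives 0, 1, 4.
So the quadratic residues mod 5 are {0, 1, 4}, and 2 is not among them.
Hence no integer x has x² ≡ 17 (mod 35).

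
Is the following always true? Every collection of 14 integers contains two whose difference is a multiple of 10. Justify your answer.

Yes.

There are exactly 10 possible remainders on division by 10.
Placing 14 integers into 10 classes, some class receives at least two — say a and b.
Equal remainders mean a − b ≡ 0 (mod 10), so 10 divides their difference.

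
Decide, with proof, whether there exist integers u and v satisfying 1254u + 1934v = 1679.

No such integers exist.

Both 1254 and 1934 are divisible by gcd(1254, 1934) = 2, hence so is any combination 1254u + 1934v.
But 1679 is not a multiple of 2 (it leaves remainder 1).
So the equation is unsolvable over ℤ.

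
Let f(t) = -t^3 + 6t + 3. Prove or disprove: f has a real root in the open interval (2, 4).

Such a root exists.

f(2) = 7 and f(4) = -37, which have opposite signs.
f is continuous everywhere (it is a polynomial), in particular on [2, 4].
By the Intermediate Value Theorem f must vanish at some point of (2, 4).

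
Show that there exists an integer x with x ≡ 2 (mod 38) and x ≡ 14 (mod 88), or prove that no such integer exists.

Here gcd(38, 88) = 2, and both 2 and 14 leave remainder 0 mod 2, so the system is consistent.
Write x = 2 + 38t. Then 38t ≡ 14 − 2 ≡ 12 (mod 88); dividing through by 2 gives 19t ≡ 6 (mod 44).
Since 19·7 = 133 = 3·44 + 1, the inverse of 19 mod 44 is 7.
Therefore t ≡ 7·6 = 42 (mod 44).
Then x = 2 + 38·42 = 1598.
Verify: 1598 = 42·38 + 2 and 1598 = 18·88 + 14. ✓

x = 1598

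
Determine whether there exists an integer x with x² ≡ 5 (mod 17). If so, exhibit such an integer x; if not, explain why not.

Since (17 − x)² ≡ x² (mod 17), it suffices to square x = 0, 1, …, 8: the residues are 0, 1, 4, 9, 16, 8, 2, 15, 13.
The set of squares mod 17 is therefore {0, 1, 2, 4, 8, 9, 13, 15, 16}, which does not contain 5.
Hence no integer x has x² ≡ 5 (mod 17).

No, no such integer exists.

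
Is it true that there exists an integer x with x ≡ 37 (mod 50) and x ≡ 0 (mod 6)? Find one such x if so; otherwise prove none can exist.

gcd(50, 6) = 2. If x ≡ 37 (mod 50) and x ≡ 0 (mod 6), then x ≡ 37 (mod 2) and x ≡ 0 (mod 2).
However 37 ≡ 1 and 0 ≡ 0 (mod 2), and 1 ≠ 0.
So no integer satisfies both congruences.

No such integer exists.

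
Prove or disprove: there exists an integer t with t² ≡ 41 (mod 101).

101 is prime, so by Euler's criterion 41 is a square mod 101 iff 41^((101−1)/2) = 41^50 ≡ 1 (mod 101).
Repeated squaring mod 101: 41^2 = 1681 ≡ 65; 41^4 ≡ 65² = 4225 ≡ 84; 41^8 ≡ 84² = 7056 ≡ 87; 41^16 ≡ 87² = 7569 ≡ 95; 41^32 ≡ 95² = 9025 ≡ 36.
Since 50 = 32 + 16 + 2, 41^50 ≡ 36 · 95 · 65; multiplying out mod 101: 36·95 = 3420 ≡ 87, then 87·65 = 5655 ≡ 100. Thus 41^50 ≡ 100 ≡ −1 (mod 101).
The value −1 means 41 is a non-residue modulo 101, so t² ≡ 41 (mod 101) is impossible.

There is no such integer.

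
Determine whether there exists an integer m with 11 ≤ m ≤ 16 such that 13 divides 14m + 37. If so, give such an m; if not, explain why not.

m = 15

Scanning upward from m = 11 gives 191, 205, 219, 233, none divisible by 13. At m = 15 we get 14·15 + 37 = 247, and 247 = 13·19.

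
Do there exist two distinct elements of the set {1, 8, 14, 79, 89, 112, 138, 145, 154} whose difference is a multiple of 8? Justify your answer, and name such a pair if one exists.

1 mod 8 = 1 and 89 mod 8 = 1, so 89 − 1 = 88 = 11·8.

Yes: 1 and 89.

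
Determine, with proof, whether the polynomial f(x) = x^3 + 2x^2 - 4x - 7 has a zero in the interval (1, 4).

Such a root exists.

f(1) = -8 and f(4) = 73, which have opposite signs.
Since f is a polynomial it is continuous on [1, 4].
By the Intermediate Value Theorem f must vanish at some point of (1, 4).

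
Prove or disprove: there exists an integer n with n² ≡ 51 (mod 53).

No, no such integer exists.

Apply Euler's criterion with the prime 53: 51 is a quadratic residue iff 51^26 ≡ 1 (mod 53), and a non-residue iff it is ≡ −1.
Squaring successively (mod 53): 51^2 = 2601 ≡ 4; 51^4 ≡ 4² = 16 ≡ 16; 51^8 ≡ 16² = 256 ≡ 44; 51^16 ≡ 44² = 1936 ≡ 28.
Since 26 = 16 + 8 + 2, 51^26 ≡ 28 · 44 · 4; multiplying out mod 53: 28·44 = 1232 ≡ 13, then 13·4 = 52 ≡ 52. Thus 51^26 ≡ 52 ≡ −1 (mod 53).
By Euler's criterion 51 is a quadratic non-residue mod 53: no n satisfies n² ≡ 51 (mod 53).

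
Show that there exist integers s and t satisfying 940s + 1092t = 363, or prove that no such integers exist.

gcd(940, 1092) = 4, so every integer of the form 940s + 1092t is a multiple of 4.
But 363 = 4·90 + 3, so 4 ∤ 363.
Hence no integers s, t satisfy the equation.

No such integers exist.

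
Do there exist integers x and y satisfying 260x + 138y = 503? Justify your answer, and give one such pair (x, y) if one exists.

No such integers exist.

gcd(260, 138) = 2, so every integer of the form 260x + 138y is a multiple of 2.
But 503 = 2·251 + 1, so 2 ∤ 503.
Hence no integers x, y satisfy the equation.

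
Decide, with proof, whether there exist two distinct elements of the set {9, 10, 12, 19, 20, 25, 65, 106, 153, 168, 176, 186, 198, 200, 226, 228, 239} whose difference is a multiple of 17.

No, no such pair exists.

Reduce each element modulo 17: 9↦9, 10↦10, 12↦12, 19↦2, 20↦3, 25↦8, 65↦14, 106↦4, 153↦0, 168↦15, 176↦6, 186↦16, 198↦11, 200↦13, 226↦5, 228↦7, 239↦1.
All 17 residues are distinct, so no two elements differ by a multiple of 17.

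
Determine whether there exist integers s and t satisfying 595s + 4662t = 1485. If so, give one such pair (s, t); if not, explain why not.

Both 595 and 4662 are divisible by gcd(595, 4662) = 7, hence so is any combination 595s + 4662t.
But 1485 = 7·212 + 1, so 7 ∤ 1485.
Hence no integers s, t satisfy the equation.

There are no such integers.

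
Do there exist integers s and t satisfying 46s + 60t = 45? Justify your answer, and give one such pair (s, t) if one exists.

Any value of 46s + 60t is a multiple of gcd(46, 60) = 2.
But 45 = 2·22 + 1, so 2 ∤ 45.
Therefore 46s + 60t = 45 has no solution in integers.

No, no such integers exist.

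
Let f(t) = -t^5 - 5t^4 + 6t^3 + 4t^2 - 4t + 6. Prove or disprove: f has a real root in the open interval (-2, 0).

f(-2) = -66 and f(0) = 6, which have opposite signs.
f is continuous everywhere (it is a polynomial), in particular on [-2, 0].
By the Intermediate Value Theorem, f takes the value 0 somewhere in the open interval.

Yes, f has a root in the interval.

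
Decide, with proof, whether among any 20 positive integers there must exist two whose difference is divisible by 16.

Yes, this is always true.

Partition the integers by their residue mod 16; there are 16 classes.
Placing 20 integers into 16 classes, some class receives at least two — say a and b.
Equal remainders mean a − b ≡ 0 (mod 16), so 16 divides their difference.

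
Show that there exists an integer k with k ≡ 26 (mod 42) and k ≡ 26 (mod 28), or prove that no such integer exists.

k = 26

gcd(42, 28) = 14. A simultaneous solution exists iff 26 ≡ 26 (mod 14); here 26 mod 14 = 12 = 26 mod 14, so it does.
In fact k = 26 itself already satisfies 26 mod 28 = 26.
Check: 26 mod 42 = 26, 26 mod 28 = 26. ✓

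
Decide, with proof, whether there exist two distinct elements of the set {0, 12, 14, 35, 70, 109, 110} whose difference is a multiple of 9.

Reduce each element modulo 9: 0↦0, 12↦3, 14↦5, 35↦8, 70↦7, 109↦1, 110↦2.
All 7 residues are distinct, so no two elements differ by a multiple of 9.

There is no such pair.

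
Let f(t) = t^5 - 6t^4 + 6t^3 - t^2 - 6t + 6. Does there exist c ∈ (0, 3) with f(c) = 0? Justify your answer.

Such a root exists.

f(0) = 6 and f(3) = -102, which have opposite signs.
Since f is a polynomial it is continuous on [0, 3].
So by the Intermediate Value Theorem there is a c strictly between 0 and 3 with f(c) = 0.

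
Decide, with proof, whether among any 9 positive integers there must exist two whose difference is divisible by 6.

Yes.

Partition the integers by their residue mod 6; there are 6 classes.
With 9 integers and only 6 classes, the pigeonhole principle forces two of them, say a and b, into the same class.
Then a ≡ b (mod 6), i.e. 6 ∣ (a − b).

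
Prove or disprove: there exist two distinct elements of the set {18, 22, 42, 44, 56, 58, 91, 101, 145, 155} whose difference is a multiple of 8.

Reduce each element mod 8: 18↦2, 22↦6, 42↦2, 44↦4, 56↦0, 58↦2, 91↦3, 101↦5, 145↦1, 155↦3. The residue 2 repeats (at 18 and 42), and 42 − 18 = 24 = 3·8.

The pair (18, 42) works.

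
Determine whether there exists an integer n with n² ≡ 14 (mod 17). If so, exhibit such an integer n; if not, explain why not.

Computing n² mod 17 for n = 0, 1, …, 8 (enough, by the symmetry n ↦ 17 − n) gives 0, 1, 4, 9, 16, 8, 2, 15, 13.
So the quadratic residues mod 17 are {0, 1, 2, 4, 8, 9, 13, 15, 16}, and 14 is not among them.
Therefore n² ≡ 14 (mod 17) has no solution.

No such integer exists.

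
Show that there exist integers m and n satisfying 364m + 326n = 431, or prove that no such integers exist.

Both 364 and 326 are divisible by gcd(364, 326) = 2, hence so is any combination 364m + 326n.
However 431 leaves remainder 1 on division by 2.
So the equation is unsolvable over ℤ.

No, no such integers exist.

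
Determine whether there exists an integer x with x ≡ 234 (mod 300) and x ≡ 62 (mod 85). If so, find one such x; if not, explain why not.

No such integer exists.

Reduce both congruences modulo 5, which divides 300 and 85: they say x ≡ 234 (mod 5) and x ≡ 62 (mod 5).
These are incompatible: 234 − 62 = 172 is not divisible by 5.
Therefore no such x exists.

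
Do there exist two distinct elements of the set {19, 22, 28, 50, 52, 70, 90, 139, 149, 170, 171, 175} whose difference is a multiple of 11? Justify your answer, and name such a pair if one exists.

19 mod 11 = 8 and 52 mod 11 = 8, so 52 − 19 = 33 = 3·11.

The pair (19, 52) works.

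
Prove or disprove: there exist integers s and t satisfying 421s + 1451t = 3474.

s = 1411, t = -407

421 and 1451 are coprime, so 421s + 1451t ranges over all of ℤ.
Dividing repeatedly: 1451 = 3·421 + 188, 421 = 2·188 + 45, 188 = 4·45 + 8, 45 = 5·8 + 5, 8 = 1·5 + 3, 5 = 1·3 + 2, 3 = 1·2 + 1, 2 = 2·1 + 0.
Back-substituting, 1 = 3 − 1·2 = 3 − (5 − 1·3) = −5 + 2·3 = −5 + 2·(8 − 1·5) = 2·8 − 3·5 = 2·8 − 3·(45 − 5·8) = −3·45 + 17·8 = −3·45 + 17·(188 − 4·45) = 17·188 − 71·45 = 17·188 − 71·(421 − 2·188) = −71·421 + 159·188 = −71·421 + 159·(1451 − 3·421) = 159·1451 − 548·421; that is, 421·(-548) + 1451·159 = 1.
Multiplying through by 3474: s = (-548)·3474 = -1903752, t = 159·3474 = 552366 is a solution.
The general solution is s = -1903752 + 1451k, t = 552366 − 421k; taking k = 1313 gives the smaller pair s = 1411, t = -407.
Check: 421·1411 + 1451·(-407) = 594031 − 590557 = 3474. ✓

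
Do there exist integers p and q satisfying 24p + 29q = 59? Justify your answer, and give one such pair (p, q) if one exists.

24 and 29 are coprime, so 24p + 29q ranges over all of ℤ.
Euclidean algorithm: 29 = 1·24 + 5, 24 = 4·5 + 4, 5 = 1·4 + 1, 4 = 4·1 + 0.
Working back up the chain: 1 = 5 − 1·4 = 5 − (24 − 4·5) = −24 + 5·5 = −24 + 5·(29 − 1·24) = 5·29 − 6·24. So 24·(-6) + 29·5 = 1.
Multiplying through by 59: p = (-6)·59 = -354, q = 5·59 = 295 is a solution.
Shifting by a multiple of (29, −24) keeps it a solution: p = -354 + 13·29 = 23, q = 295 − 13·24 = -17.
Indeed 24·23 + 29·(-17) = 552 − 493 = 59.

p = 23, q = -17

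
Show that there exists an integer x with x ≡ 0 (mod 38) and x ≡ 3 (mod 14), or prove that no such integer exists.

No such integer exists.

Reduce both congruences modulo 2, which divides 38 and 14: they say x ≡ 0 (mod 2) and x ≡ 3 (mod 2).
These are incompatible: 0 − 3 = -3 is not divisible by 2.
So no integer satisfies both congruences.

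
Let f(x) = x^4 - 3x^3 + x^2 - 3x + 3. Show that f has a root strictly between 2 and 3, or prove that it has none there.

f(2) = -7 and f(3) = 3, which have opposite signs.
Since f is a polynomial it is continuous on [2, 3].
By the Intermediate Value Theorem f must vanish at some point of (2, 3).

Such a root exists.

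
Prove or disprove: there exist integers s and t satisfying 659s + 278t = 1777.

Since gcd(659, 278) = 1, every integer is an integer combination of 659 and 278.
Euclidean algorithm: 659 = 2·278 + 103, 278 = 2·103 + 72, 103 = 1·72 + 31, 72 = 2·31 + 10, 31 = 3·10 + 1, 10 = 10·1 + 0.
Working back up the chain: 1 = 31 − 3·10 = 31 − 3·(72 − 2·31) = −3·72 + 7·31 = −3·72 + 7·(103 − 1·72) = 7·103 − 10·72 = 7·103 − 10·(278 − 2·103) = −10·278 + 27·103 = −10·278 + 27·(659 − 2·278) = 27·659 − 64·278. So 659·27 + 278·(-64) = 1.
Multiplying through by 1777: s = 27·1777 = 47979, t = (-64)·1777 = -113728 is a solution.
Shifting by a multiple of (278, −659) keeps it a solution: s = 47979 − 172·278 = 163, t = -113728 + 172·659 = -380.
Indeed 659·163 + 278·(-380) = 107417 − 105640 = 1777.

s = 163, t = -380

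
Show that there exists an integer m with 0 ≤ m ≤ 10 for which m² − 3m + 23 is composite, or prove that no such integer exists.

At m = 10: 10² − 3·10 + 23 = 93 = 3·31, which is composite.

m = 10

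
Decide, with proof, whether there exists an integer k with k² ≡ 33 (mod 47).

47 is prime, so by Euler's criterion 33 is a square mod 47 iff 33^((47−1)/2) = 33^23 ≡ 1 (mod 47).
Squaring successively (mod 47): 33^2 = 1089 ≡ 8; 33^4 ≡ 8² = 64 ≡ 17; 33^8 ≡ 17² = 289 ≡ 7; 33^16 ≡ 7² = 49 ≡ 2.
Since 23 = 16 + 4 + 2 + 1, 33^23 ≡ 2 · 17 · 8 · 33; multiplying out mod 47: 2·17 = 34 ≡ 34, then 34·8 = 272 ≡ 37, then 37·33 = 1221 ≡ 46. Thus 33^23 ≡ 46 ≡ −1 (mod 47).
By Euler's criterion 33 is a quadratic non-residue mod 47: no k satisfies k² ≡ 33 (mod 47).

No, no such integer exists.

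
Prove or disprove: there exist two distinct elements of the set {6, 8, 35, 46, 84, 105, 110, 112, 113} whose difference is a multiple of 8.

Both 6 and 46 leave remainder 6 on division by 8; their difference 40 = 5·8 is a multiple of 8.

6 and 46 are such a pair.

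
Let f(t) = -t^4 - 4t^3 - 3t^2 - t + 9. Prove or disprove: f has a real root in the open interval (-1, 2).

Such a root exists.

f(-1) = 10 and f(2) = -53, which have opposite signs.
f is continuous everywhere (it is a polynomial), in particular on [-1, 2].
By the Intermediate Value Theorem f must vanish at some point of (-1, 2).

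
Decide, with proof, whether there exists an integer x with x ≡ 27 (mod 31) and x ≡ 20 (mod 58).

x = 368

The moduli 31 and 58 are coprime, so by the Chinese Remainder Theorem a unique solution modulo 1798 exists.
Write x = 27 + 31t and require 27 + 31t ≡ 20 (mod 58), i.e. 31t ≡ 51 (mod 58).
To invert 31 modulo 58: 58 = 1·31 + 27, 31 = 1·27 + 4, 27 = 6·4 + 3, 4 = 1·3 + 1, 3 = 3·1 + 0, and unwinding, 1 = 4 − 1·3 = 4 − (27 − 6·4) = −27 + 7·4 = −27 + 7·(31 − 1·27) = 7·31 − 8·27 = 7·31 − 8·(58 − 1·31) = −8·58 + 15·31. Thus 31⁻¹ ≡ 15 (mod 58).
Multiplying by 15: t ≡ 15·51 = 765 ≡ 11 (mod 58).
With t = 11: x = 27 + 31·11 = 368.
Indeed 368 ≡ 27 (mod 31) and 368 ≡ 20 (mod 58).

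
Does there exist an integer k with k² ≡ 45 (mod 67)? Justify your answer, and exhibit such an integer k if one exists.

There is no such integer.

67 is prime, so by Euler's criterion 45 is a square mod 67 iff 45^((67−1)/2) = 45^33 ≡ 1 (mod 67).
Squaring successively (mod 67): 45^2 = 2025 ≡ 15; 45^4 ≡ 15² = 225 ≡ 24; 45^8 ≡ 24² = 576 ≡ 40; 45^16 ≡ 40² = 1600 ≡ 59; 45^32 ≡ 59² = 3481 ≡ 64.
Since 33 = 32 + 1, 45^33 ≡ 64 · 45; multiplying out mod 67: 64·45 = 2880 ≡ 66. Thus 45^33 ≡ 66 ≡ −1 (mod 67).
The value −1 means 45 is a non-residue modulo 67, so k² ≡ 45 (mod 67) is impossible.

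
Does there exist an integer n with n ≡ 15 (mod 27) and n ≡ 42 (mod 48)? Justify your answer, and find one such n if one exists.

n = 42

gcd(27, 48) = 3. A simultaneous solution exists iff 15 ≡ 42 (mod 3); here 15 mod 3 = 0 = 42 mod 3, so it does.
The integers ≡ 15 (mod 27) are 15, 42, …; their remainders mod 48 are 15, 42, so n = 42 is the first that is ≡ 42 (mod 48).
Check: 42 mod 27 = 15, 42 mod 48 = 42. ✓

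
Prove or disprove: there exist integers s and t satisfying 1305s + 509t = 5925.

Since gcd(1305, 509) = 1, every integer is an integer combination of 1305 and 509.
Run the Euclidean algorithm on 1305 and 509: 1305 = 2·509 + 287, 509 = 1·287 + 222, 287 = 1·222 + 65, 222 = 3·65 + 27, 65 = 2·27 + 11, 27 = 2·11 + 5, 11 = 2·5 + 1, 5 = 5·1 + 0.
Back-substituting, 1 = 11 − 2·5 = 11 − 2·(27 − 2·11) = −2·27 + 5·11 = −2·27 + 5·(65 − 2·27) = 5·65 − 12·27 = 5·65 − 12·(222 − 3·65) = −12·222 + 41·65 = −12·222 + 41·(287 − 1·222) = 41·287 − 53·222 = 41·287 − 53·(509 − 1·287) = −53·509 + 94·287 = −53·509 + 94·(1305 − 2·509) = 94·1305 − 241·509; that is, 1305·94 + 509·(-241) = 1.
Multiplying through by 5925: s = 94·5925 = 556950, t = (-241)·5925 = -1427925 is a solution.
The general solution is s = 556950 + 509k, t = -1427925 − 1305k; taking k = -1094 gives the smaller pair s = 104, t = -255.
Indeed 1305·104 + 509·(-255) = 135720 − 129795 = 5925.

s = 104, t = -255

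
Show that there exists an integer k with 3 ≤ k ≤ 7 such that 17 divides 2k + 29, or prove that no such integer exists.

There is no such integer k in that range.

The values of 2k + 29 for k = 3, 4, …, 7 are 35, 37, 39, 41, 43; reduced mod 17 these are 1, 3, 5, 7, 9.
None is 0, so 17 never divides 2k + 29 on this range.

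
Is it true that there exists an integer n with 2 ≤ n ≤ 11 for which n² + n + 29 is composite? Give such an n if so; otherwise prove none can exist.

n = 9

At n = 9: 9² + 9 + 29 = 119 = 7·17, which is composite.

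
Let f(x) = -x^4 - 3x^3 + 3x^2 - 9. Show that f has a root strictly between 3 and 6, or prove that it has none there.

The endpoint values f(3) = -144 and f(6) = -1845 are both negative. Claim: f(x) < 0 for every x in (3, 6).
Shift to the endpoint 3: with x = 3 + u (0 < u < 3), one computes f(3 + u) = -u^4 - 15u^3 - 78u^2 - 171u - 144.
The nonzero coefficients here are all negative, so for u > 0 every term is negative (or zero), and the constant term -144 is strictly negative.
Therefore f(x) < 0 throughout (3, 6), and f has no zero there.

f has no root in that interval.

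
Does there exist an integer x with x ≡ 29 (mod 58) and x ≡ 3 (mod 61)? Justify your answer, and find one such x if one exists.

The moduli 58 and 61 are coprime, so by the Chinese Remainder Theorem a unique solution modulo 3538 exists.
Any solution of the first congruence is x = 29 + 58t; substituting into the second, 58t ≡ 3 − 29 ≡ 35 (mod 61).
To invert 58 modulo 61: 61 = 1·58 + 3, 58 = 19·3 + 1, 3 = 3·1 + 0, and unwinding, 1 = 58 − 19·3 = 58 − 19·(61 − 1·58) = −19·61 + 20·58. Thus 58⁻¹ ≡ 20 (mod 61).
Therefore t ≡ 20·35 = 700 ≡ 29 (mod 61).
Taking t = 29 gives x = 29 + 58·29 = 1711.
Check: 1711 mod 58 = 29, 1711 mod 61 = 3. ✓

x = 1711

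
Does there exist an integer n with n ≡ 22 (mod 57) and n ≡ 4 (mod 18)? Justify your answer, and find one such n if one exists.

n = 22

The moduli are not coprime: gcd(57, 18) = 3. Compatibility requires 3 ∣ (4 − 22) = -18, which holds, so solutions exist.
In fact n = 22 itself already satisfies 22 mod 18 = 4.
Verify: 22 = 0·57 + 22 and 22 = 1·18 + 4. ✓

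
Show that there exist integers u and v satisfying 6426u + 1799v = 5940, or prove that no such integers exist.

No, no such integers exist.

Any value of 6426u + 1799v is a multiple of gcd(6426, 1799) = 7.
But 5940 = 7·848 + 4, so 7 ∤ 5940.
So the equation is unsolvable over ℤ.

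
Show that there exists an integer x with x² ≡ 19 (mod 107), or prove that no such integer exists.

x = 74 works: 74² = 5476, and 5476 − 19 = 5457 = 51·107.

x = 74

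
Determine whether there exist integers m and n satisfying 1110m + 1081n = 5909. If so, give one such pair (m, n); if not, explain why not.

m = 912, n = -931

Since gcd(1110, 1081) = 1, every integer is an integer combination of 1110 and 1081.
Dividing repeatedly: 1110 = 1·1081 + 29, 1081 = 37·29 + 8, 29 = 3·8 + 5, 8 = 1·5 + 3, 5 = 1·3 + 2, 3 = 1·2 + 1, 2 = 2·1 + 0.
Working back up the chain: 1 = 3 − 1·2 = 3 − (5 − 1·3) = −5 + 2·3 = −5 + 2·(8 − 1·5) = 2·8 − 3·5 = 2·8 − 3·(29 − 3·8) = −3·29 + 11·8 = −3·29 + 11·(1081 − 37·29) = 11·1081 − 410·29 = 11·1081 − 410·(1110 − 1·1081) = −410·1110 + 421·1081. So 1110·(-410) + 1081·421 = 1.
Multiplying through by 5909: m = (-410)·5909 = -2422690, n = 421·5909 = 2487689 is a solution.
Shifting by a multiple of (1081, −1110) keeps it a solution: m = -2422690 + 2242·1081 = 912, n = 2487689 − 2242·1110 = -931.
Check: 1110·912 + 1081·(-931) = 1012320 − 1006411 = 5909. ✓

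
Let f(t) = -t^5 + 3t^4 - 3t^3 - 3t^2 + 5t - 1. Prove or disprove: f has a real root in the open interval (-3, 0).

Such a root exists.

f(-3) = 524 and f(0) = -1, which have opposite signs.
f is continuous everywhere (it is a polynomial), in particular on [-3, 0].
By the Intermediate Value Theorem, f takes the value 0 somewhere in the open interval.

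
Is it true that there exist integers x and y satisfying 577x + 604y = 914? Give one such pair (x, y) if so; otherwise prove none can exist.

577 and 604 are coprime, so 577x + 604y ranges over all of ℤ.
Run the Euclidean algorithm on 604 and 577: 604 = 1·577 + 27, 577 = 21·27 + 10, 27 = 2·10 + 7, 10 = 1·7 + 3, 7 = 2·3 + 1, 3 = 3·1 + 0.
Unwinding: 1 = 7 − 2·3 = 7 − 2·(10 − 1·7) = −2·10 + 3·7 = −2·10 + 3·(27 − 2·10) = 3·27 − 8·10 = 3·27 − 8·(577 − 21·27) = −8·577 + 171·27 = −8·577 + 171·(604 − 1·577) = 171·604 − 179·577, i.e. 577·(-179) + 604·171 = 1.
Scaling by 914 gives the particular solution (x, y) = (-163606, 156294).
Adding 271·604 to x and subtracting 271·577 from y gives the tidier solution (78, -73).
Indeed 577·78 + 604·(-73) = 45006 − 44092 = 914.

x = 78, y = -73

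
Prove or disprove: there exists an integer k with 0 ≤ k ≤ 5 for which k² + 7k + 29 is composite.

No such integer k in that range exists.

The values for k = 0, 1, …, 5 are 29, 37, 47, 59, 73, 89, and each of these is prime.
So no value in the range makes the expression composite.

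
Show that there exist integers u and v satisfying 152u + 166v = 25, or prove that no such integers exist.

Both 152 and 166 are divisible by gcd(152, 166) = 2, hence so is any combination 152u + 166v.
However 25 leaves remainder 1 on division by 2.
So the equation is unsolvable over ℤ.

No, no such integers exist.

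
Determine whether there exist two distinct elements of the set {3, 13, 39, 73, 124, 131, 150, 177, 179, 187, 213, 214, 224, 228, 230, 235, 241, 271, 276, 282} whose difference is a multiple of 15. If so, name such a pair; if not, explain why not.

3 and 213 are such a pair.

Reduce each element mod 15: 3↦3, 13↦13, 39↦9, 73↦13, 124↦4, 131↦11, 150↦0, 177↦12, 179↦14, 187↦7, 213↦3, 214↦4, 224↦14, 228↦3, 230↦5, 235↦10, 241↦1, 271↦1, 276↦6, 282↦12. The residue 3 repeats (at 3 and 213), and 213 − 3 = 210 = 14·15.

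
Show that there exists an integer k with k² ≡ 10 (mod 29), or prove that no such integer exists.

No such integer exists.

Apply Euler's criterion with the prime 29: 10 is a quadratic residue iff 10^14 ≡ 1 (mod 29), and a non-residue iff it is ≡ −1.
Squaring successively (mod 29): 10^2 = 100 ≡ 13; 10^4 ≡ 13² = 169 ≡ 24; 10^8 ≡ 24² = 576 ≡ 25.
Since 14 = 8 + 4 + 2, 10^14 ≡ 25 · 24 · 13; multiplying out mod 29: 25·24 = 600 ≡ 20, then 20·13 = 260 ≡ 28. Thus 10^14 ≡ 28 ≡ −1 (mod 29).
The value −1 means 10 is a non-residue modulo 29, so k² ≡ 10 (mod 29) is impossible.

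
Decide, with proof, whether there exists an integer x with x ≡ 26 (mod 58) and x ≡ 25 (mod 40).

No such integer exists.

Reduce both congruences modulo 2, which divides 58 and 40: they say x ≡ 26 (mod 2) and x ≡ 25 (mod 2).
These are incompatible: 26 − 25 = 1 is not divisible by 2.
So no integer satisfies both congruences.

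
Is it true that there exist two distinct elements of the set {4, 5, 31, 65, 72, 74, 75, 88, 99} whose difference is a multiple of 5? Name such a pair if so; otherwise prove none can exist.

Both 4 and 74 leave remainder 4 on division by 5; their difference 70 = 14·5 is a multiple of 5.

Yes: 4 and 74.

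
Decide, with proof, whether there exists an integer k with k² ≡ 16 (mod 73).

Take k = 4. Then 4² = 16, and since 0 ≤ 16 < 73 this is already reduced: 4² ≡ 16 (mod 73).

k = 4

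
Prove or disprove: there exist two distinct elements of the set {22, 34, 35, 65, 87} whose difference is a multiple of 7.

Two integers differ by a multiple of 7 exactly when they have the same residue mod 7. The residues are 22↦1, 34↦6, 35↦0, 65↦2, 87↦3.
All 5 residues are distinct, so no two elements differ by a multiple of 7.

No, no such pair exists.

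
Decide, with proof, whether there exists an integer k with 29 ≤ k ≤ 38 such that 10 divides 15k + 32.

The values of 15k + 32 for k = 29, 30, …, 38 are 467, 482, 497, 512, 527, 542, 557, 572, 587, 602; reduced mod 10 these are 7, 2, 7, 2, 7, 2, 7, 2, 7, 2.
Since 0 is absent from this list, 10 ∤ 15k + 32 for every k with 29 ≤ k ≤ 38.

No such integer k in that range exists.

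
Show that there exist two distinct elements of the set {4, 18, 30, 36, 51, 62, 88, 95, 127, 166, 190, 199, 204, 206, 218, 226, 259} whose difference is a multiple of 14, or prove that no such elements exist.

The pair (4, 18) works.

Both 4 and 18 leave remainder 4 on division by 14; their difference 14 = 1·14 is a multiple of 14.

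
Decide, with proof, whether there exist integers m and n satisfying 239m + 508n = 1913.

239 and 508 are coprime, so 239m + 508n ranges over all of ℤ.
Run the Euclidean algorithm on 508 and 239: 508 = 2·239 + 30, 239 = 7·30 + 29, 30 = 1·29 + 1, 29 = 29·1 + 0.
Unwinding: 1 = 30 − 1·29 = 30 − (239 − 7·30) = −239 + 8·30 = −239 + 8·(508 − 2·239) = 8·508 − 17·239, i.e. 239·(-17) + 508·8 = 1.
Multiplying through by 1913: m = (-17)·1913 = -32521, n = 8·1913 = 15304 is a solution.
Shifting by a multiple of (508, −239) keeps it a solution: m = -32521 + 65·508 = 499, n = 15304 − 65·239 = -231.
Indeed 239·499 + 508·(-231) = 119261 − 117348 = 1913.

m = 499, n = -231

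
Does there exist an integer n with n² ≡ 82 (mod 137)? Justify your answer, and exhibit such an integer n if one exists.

No, no such integer exists.

Apply Euler's criterion with the prime 137: 82 is a quadratic residue iff 82^68 ≡ 1 (mod 137), and a non-residue iff it is ≡ −1.
Repeated squaring mod 137: 82^2 = 6724 ≡ 11; 82^4 ≡ 11² = 121 ≡ 121; 82^8 ≡ 121² = 14641 ≡ 119; 82^16 ≡ 119² = 14161 ≡ 50; 82^32 ≡ 50² = 2500 ≡ 34; 82^64 ≡ 34² = 1156 ≡ 60.
Since 68 = 64 + 4, 82^68 ≡ 60 · 121; multiplying out mod 137: 60·121 = 7260 ≡ 136. Thus 82^68 ≡ 136 ≡ −1 (mod 137).
By Euler's criterion 82 is a quadratic non-residue mod 137: no n satisfies n² ≡ 82 (mod 137).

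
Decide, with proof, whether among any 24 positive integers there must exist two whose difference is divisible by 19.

Yes.

Each integer lies in one of the 19 residue classes modulo 19.
With 24 integers and only 19 classes, the pigeonhole principle forces two of them, say a and b, into the same class.
Equal remainders mean a − b ≡ 0 (mod 19), so 19 divides their difference.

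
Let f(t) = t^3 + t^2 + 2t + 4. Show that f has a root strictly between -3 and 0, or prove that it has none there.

f(-3) = -20 and f(0) = 4, which have opposite signs.
As a polynomial, f is continuous on every closed interval.
By the Intermediate Value Theorem, f takes the value 0 somewhere in the open interval.

Yes, f has a root in the interval.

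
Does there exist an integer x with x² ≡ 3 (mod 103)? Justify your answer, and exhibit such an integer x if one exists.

There is no such integer.

Apply Euler's criterion with the prime 103: 3 is a quadratic residue iff 3^51 ≡ 1 (mod 103), and a non-residue iff it is ≡ −1.
Squaring successively (mod 103): 3^2 = 9 ≡ 9; 3^4 ≡ 9² = 81 ≡ 81; 3^8 ≡ 81² = 6561 ≡ 72; 3^16 ≡ 72² = 5184 ≡ 34; 3^32 ≡ 34² = 1156 ≡ 23.
Since 51 = 32 + 16 + 2 + 1, 3^51 ≡ 23 · 34 · 9 · 3; multiplying out mod 103: 23·34 = 782 ≡ 61, then 61·9 = 549 ≡ 34, then 34·3 = 102 ≡ 102. Thus 3^51 ≡ 102 ≡ −1 (mod 103).
By Euler's criterion 3 is a quadratic non-residue mod 103: no x satisfies x² ≡ 3 (mod 103).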